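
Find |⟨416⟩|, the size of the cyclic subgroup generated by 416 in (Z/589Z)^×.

90

Since 416 ∈ (Z/589Z)^×, its order divides φ(589) = φ(19·31) = (19−1)·(31−1) = 18·30 = 540 = 2^2 · 3^3 · 5.
Divisors of 540: 1, 2, 3, 4, 5, 6, 9, 10, 12, 15, 18, 20, 27, 30, 36, 45, 54, 60, 90, 108, 135, 180, 270, 540.
Evaluate successive powers at the divisors of 540:
416^1 ≡ 416
416^2 ≡ 479
416^3 ≡ 182
416^4 ≡ 320
416^5 ≡ 6
416^6 ≡ 140
416^9 ≡ 153
416^10 ≡ 36
416^12 ≡ 163
416^15 ≡ 216
416^18 ≡ 438
416^20 ≡ 118
416^27 ≡ 457
416^30 ≡ 125
416^36 ≡ 419
416^45 ≡ 495
416^54 ≡ 343
416^60 ≡ 311
416^90 ≡ 1
The smallest such exponent is 90, so the order of 416 is 90.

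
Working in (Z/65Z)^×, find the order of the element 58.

The order of 58 must divide φ(65) = φ(5·13) = (5−1)·(13−1) = 4·12 = 48 = 2^4 · 3.
Divisors of 48: 1, 2, 3, 4, 6, 8, 12, 16, 24, 48.
Compute 58^d (mod 65) for the divisors d until we hit 1:
58^1 ≡ 58 (mod 65)
58^2 ≡ 49 (mod 65)
58^3 ≡ 47 (mod 65)
58^4 ≡ 61 (mod 65)
58^6 ≡ 64 (mod 65)
58^8 ≡ 16 (mod 65)
58^12 ≡ 1 (mod 65) ✓
Hence ord(58) = 12.

12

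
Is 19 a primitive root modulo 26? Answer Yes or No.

φ(26) = φ(2)·φ(13) = 1·12 = 12 = 2^2 · 3.
An element g generates (Z/26Z)^× iff g^(12/q) ≢ 1 (mod 26) for each prime q ∈ {2, 3}.
19^6 ≡ 25 (mod 26)  [q = 2: ≢ 1 ✓]
19^4 ≡ 9 (mod 26)  [q = 3: ≢ 1 ✓]
None equal 1, so ord_26(19) = 12: 19 is a primitive root.

Yes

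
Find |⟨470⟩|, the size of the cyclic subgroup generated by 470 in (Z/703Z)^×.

18

The order of 470 must divide φ(703) = φ(19·37) = (19−1)·(37−1) = 18·36 = 648 = 2^3 · 3^4.
Divisors of 648: 1, 2, 3, 4, 6, 8, 9, 12, 18, 24, 27, 36, 54, 72, 81, 108, 162, 216, 324, 648.
Compute 470^d (mod 703) for the divisors d until we hit 1:
470^1 ≡ 470 (mod 703)
470^2 ≡ 158 (mod 703)
470^3 ≡ 445 (mod 703)
470^4 ≡ 359 (mod 703)
470^6 ≡ 482 (mod 703)
470^8 ≡ 232 (mod 703)
470^9 ≡ 75 (mod 703)
470^12 ≡ 334 (mod 703)
470^18 ≡ 1 (mod 703) ✓
The smallest such exponent is 18, so the order of 470 is 18.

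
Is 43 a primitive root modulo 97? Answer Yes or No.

No

φ(97) = 97 − 1 = 96 = 2^5 · 3.
Test 43^(96/q) mod 97 for each prime factor q of 96:
43^48 ≡ 1 (mod 97)  [q = 2: ≡ 1 ✗]
43^32 ≡ 35 (mod 97)  [q = 3: ≢ 1 ✓]
The check at q = 2 fails, so 43 generates a proper subgroup.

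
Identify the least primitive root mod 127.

3

φ(127) = 127 − 1 = 126 = 2 · 3^2 · 7.
Test candidates g = 2, 3, … against the prime factors q ∈ {2, 3, 7} of φ(127): g is a generator iff g^(126/q) ≢ 1 for every such q.
g = 2: 2^63 ≡ 1 — hits 1, so not a primitive root.
g = 3: 3^63 ≡ 126; 3^42 ≡ 107; 3^18 ≡ 4 — none is 1, so 3 is a primitive root.
So 3 is the smallest generator of (Z/127Z)^×.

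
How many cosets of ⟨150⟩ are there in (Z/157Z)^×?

3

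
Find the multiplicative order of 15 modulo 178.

ord(15) | φ(178) = φ(2)·φ(89) = 1·88 = 88 = 2^3 · 11.
Divisors of 88: 1, 2, 4, 8, 11, 22, 44, 88.
Test each divisor d:
15^1 ≡ 15
15^2 ≡ 47
15^4 ≡ 73
15^8 ≡ 167
15^11 ≡ 77
15^22 ≡ 55
15^44 ≡ 177
15^88 ≡ 1
The smallest such exponent is 88, so the order of 15 is 88.

88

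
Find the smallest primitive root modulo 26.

φ(26) = φ(2)·φ(13) = 1·12 = 12 = 2^2 · 3.
Test candidates g = 2, 3, … against the prime factors q ∈ {2, 3} of φ(26): g is a generator iff g^(12/q) ≢ 1 for every such q.
g = 2: gcd(2, 26) = 2 > 1, not a unit — skip.
g = 3: 3^6 ≡ 1 — hits 1, so not a primitive root.
g = 4: gcd(4, 26) = 2 > 1, not a unit — skip.
g = 5: 5^6 ≡ 25; 5^4 ≡ 1 — hits 1, so not a primitive root.
g = 6: gcd(6, 26) = 2 > 1, not a unit — skip.
g = 7: 7^6 ≡ 25; 7^4 ≡ 9 — none is 1, so 7 is a primitive root.
The smallest primitive root modulo 26 is 7.

7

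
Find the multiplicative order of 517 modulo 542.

Since 517 ∈ (Z/542Z)^×, its order divides φ(542) = φ(2)·φ(271) = 1·270 = 270 = 2 · 3^3 · 5.
Divisors of 270: 1, 2, 3, 5, 6, 9, 10, 15, 18, 27, 30, 45, 54, 90, 135, 270.
Check 517^d mod 542 for each divisor in increasing order:
517^1 ≡ 517
517^2 ≡ 83
517^3 ≡ 93
517^5 ≡ 131
517^6 ≡ 519
517^9 ≡ 29
517^10 ≡ 359
517^15 ≡ 417
517^18 ≡ 299
517^27 ≡ 541
517^30 ≡ 449
517^45 ≡ 243
517^54 ≡ 1
The smallest such exponent is 54, so the order of 517 is 54.

54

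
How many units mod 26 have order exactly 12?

4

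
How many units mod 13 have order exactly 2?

1

φ(13) = 13 − 1 = 12 = 2^2 · 3.
In a cyclic group of order 12, there are φ(d) elements of order d for each divisor d of 12, and zero for non-divisors.
2 | 12, and φ(2) = 2 − 1 = 1.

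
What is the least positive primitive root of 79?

φ(79) = 79 − 1 = 78 = 2 · 3 · 13.
Test candidates g = 2, 3, … against the prime factors q ∈ {2, 3, 13} of φ(79): g is a generator iff g^(78/q) ≢ 1 for every such q.
g = 2: 2^39 ≡ 1 — hits 1, so not a primitive root.
g = 3: 3^39 ≡ 78; 3^26 ≡ 23; 3^6 ≡ 18 — none is 1, so 3 is a primitive root.
Hence the least primitive root of 79 is 3.

3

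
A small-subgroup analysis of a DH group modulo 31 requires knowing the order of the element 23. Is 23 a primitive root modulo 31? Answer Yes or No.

φ(31) = 31 − 1 = 30 = 2 · 3 · 5.
It suffices to check that the order of 23 is not a proper divisor of 30: compute 23^(30/q) for q ∈ {2, 3, 5}.
23^15 ≡ 30 (mod 31)  [q = 2: ≢ 1 ✓]
23^10 ≡ 1 (mod 31)  [q = 3: ≡ 1 ✗]
23^6 ≡ 8 (mod 31)  [q = 5: ≢ 1 ✓]
The check at q = 3 fails, so 23 generates a proper subgroup.

No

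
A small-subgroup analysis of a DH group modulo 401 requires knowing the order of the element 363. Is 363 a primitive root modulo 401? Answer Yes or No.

Yes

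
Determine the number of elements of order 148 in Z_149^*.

φ(149) = 149 − 1 = 148 = 2^2 · 37.
(Z/149Z)^× is cyclic (|G| = 148); a cyclic group of order m has exactly φ(d) elements of each order d | m, and none otherwise.
148 = 2^2 · 37 divides 148, and φ(148) = 72.

72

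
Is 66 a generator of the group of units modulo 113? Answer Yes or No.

Yes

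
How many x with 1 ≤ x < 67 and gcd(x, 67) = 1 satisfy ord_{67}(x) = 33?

20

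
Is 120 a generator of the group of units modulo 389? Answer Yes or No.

No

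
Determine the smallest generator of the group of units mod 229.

6

φ(229) = 229 − 1 = 228 = 2^2 · 3 · 19.
g is a primitive root iff g^(228/q) ≢ 1 (mod 229) for each prime q ∈ {2, 3, 19}.
g = 2: 2^114 ≡ 228; 2^76 ≡ 1 — hits 1, so not a primitive root.
g = 3: 3^114 ≡ 1 — hits 1, so not a primitive root.
g = 4: 4^114 ≡ 1 — hits 1, so not a primitive root.
g = 5: 5^114 ≡ 1 — hits 1, so not a primitive root.
g = 6: 6^114 ≡ 228; 6^76 ≡ 134; 6^12 ≡ 165 — none is 1, so 6 is a primitive root.
Hence the least primitive root of 229 is 6.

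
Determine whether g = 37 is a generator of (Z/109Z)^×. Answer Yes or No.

φ(109) = 109 − 1 = 108 = 2^2 · 3^3.
37 is a primitive root mod 109 iff 37^(φ(109)/q) ≢ 1 for every prime q | φ(109), i.e. q ∈ {2, 3}.
37^54 ≡ 108 (mod 109)  [q = 2: ≢ 1 ✓]
37^36 ≡ 45 (mod 109)  [q = 3: ≢ 1 ✓]
All checks pass, so 37 has order 108 and is a primitive root modulo 109.

Yes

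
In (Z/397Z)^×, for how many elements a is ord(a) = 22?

10

φ(397) = 397 − 1 = 396 = 2^2 · 3^2 · 11.
(Z/397Z)^× is cyclic (|G| = 396); a cyclic group of order m has exactly φ(d) elements of each order d | m, and none otherwise.
22 = 2 · 11 divides 396, and φ(22) = 10.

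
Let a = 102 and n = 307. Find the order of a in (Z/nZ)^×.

17

Since 102 ∈ (Z/307Z)^×, its order divides φ(307) = 307 − 1 = 306 = 2 · 3^2 · 17.
Divisors of 306: 1, 2, 3, 6, 9, 17, 18, 34, 51, 102, 153, 306.
Test each divisor d:
102^1 ≡ 102 (mod 307)
102^2 ≡ 273 (mod 307)
102^3 ≡ 216 (mod 307)
102^6 ≡ 299 (mod 307)
102^9 ≡ 114 (mod 307)
102^17 ≡ 1 (mod 307) ✓
So ord_307(102) = 17.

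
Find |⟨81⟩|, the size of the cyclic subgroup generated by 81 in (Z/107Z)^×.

53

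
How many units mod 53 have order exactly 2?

1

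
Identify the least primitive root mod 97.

5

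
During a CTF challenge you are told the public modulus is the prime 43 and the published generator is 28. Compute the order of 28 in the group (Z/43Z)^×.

42

The order of 28 must divide φ(43) = 43 − 1 = 42 = 2 · 3 · 7.
Divisors of 42: 1, 2, 3, 6, 7, 14, 21, 42.
Check 28^d mod 43 for each divisor in increasing order:
28^1 ≡ 28 (mod 43)
28^2 ≡ 10 (mod 43)
28^3 ≡ 22 (mod 43)
28^6 ≡ 11 (mod 43)
28^7 ≡ 7 (mod 43)
28^14 ≡ 6 (mod 43)
28^21 ≡ 42 (mod 43)
28^42 ≡ 1 (mod 43) ✓
So ord_43(28) = 42.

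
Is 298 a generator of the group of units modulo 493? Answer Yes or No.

No

493 = 17 · 29 is a product of two distinct odd primes, so (Z/493Z)^× ≅ (Z/17Z)^× × (Z/29Z)^× is not cyclic.
No primitive root modulo 493 exists; in particular 298 is not one.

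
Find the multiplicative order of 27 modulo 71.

Since 27 ∈ (Z/71Z)^×, its order divides φ(71) = 71 − 1 = 70 = 2 · 5 · 7.
Divisors of 70: 1, 2, 5, 7, 10, 14, 35, 70.
Test each divisor d:
27^1 ≡ 27
27^2 ≡ 19
27^5 ≡ 20
27^7 ≡ 25
27^10 ≡ 45
27^14 ≡ 57
27^35 ≡ 1
So ord_71(27) = 35.

35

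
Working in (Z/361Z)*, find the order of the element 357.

ord(357) | φ(361) = φ(19^2) = 19·(19−1) = 342 = 2 · 3^2 · 19.
Divisors of 342: 1, 2, 3, 6, 9, 18, 19, 38, 57, 114, 171, 342.
Check 357^d mod 361 for each divisor in increasing order:
357^1 ≡ 357 (mod 361)
357^2 ≡ 16 (mod 361)
357^3 ≡ 297 (mod 361)
357^6 ≡ 125 (mod 361)
357^9 ≡ 303 (mod 361)
357^18 ≡ 115 (mod 361)
357^19 ≡ 262 (mod 361)
357^38 ≡ 54 (mod 361)
357^57 ≡ 69 (mod 361)
357^114 ≡ 68 (mod 361)
357^171 ≡ 360 (mod 361)
357^342 ≡ 1 (mod 361) ✓
So ord_361(357) = 342.

342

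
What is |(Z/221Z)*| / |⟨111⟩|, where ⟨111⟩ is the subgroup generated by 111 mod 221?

ord(111) | φ(221) = φ(13·17) = (13−1)·(17−1) = 12·16 = 192 = 2^6 · 3.
Divisors of 192: 1, 2, 3, 4, 6, 8, 12, 16, 24, 32, 48, 64, 96, 192.
Evaluate successive powers at the divisors of 192:
111^1 ≡ 111
111^2 ≡ 166
111^3 ≡ 83
111^4 ≡ 152
111^6 ≡ 38
111^8 ≡ 120
111^12 ≡ 118
111^16 ≡ 35
111^24 ≡ 1
So ord_221(111) = 24, hence |⟨111⟩| = 24.
[(Z/221Z)^× : ⟨111⟩] = 192/24 = 8.

8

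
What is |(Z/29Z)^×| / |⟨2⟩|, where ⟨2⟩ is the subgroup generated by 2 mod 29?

By Lagrange's theorem, ord_29(2) divides φ(29) = 29 − 1 = 28 = 2^2 · 7.
Divisors of 28: 1, 2, 4, 7, 14, 28.
Evaluate successive powers at the divisors of 28:
2^1 ≡ 2 (mod 29)
2^2 ≡ 4 (mod 29)
2^4 ≡ 16 (mod 29)
2^7 ≡ 12 (mod 29)
2^14 ≡ 28 (mod 29)
2^28 ≡ 1 (mod 29) ✓
Thus |⟨2⟩| = ord(2) = 28.
The index is φ(29) / ord(2) = 28 / 28 = 1.

1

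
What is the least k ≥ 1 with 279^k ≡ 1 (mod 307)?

306

Since 279 ∈ (Z/307Z)^×, its order divides φ(307) = 307 − 1 = 306 = 2 · 3^2 · 17.
Divisors of 306: 1, 2, 3, 6, 9, 17, 18, 34, 51, 102, 153, 306.
Evaluate successive powers at the divisors of 306:
279^1 ≡ 279 (mod 307)
279^2 ≡ 170 (mod 307)
279^3 ≡ 152 (mod 307)
279^6 ≡ 79 (mod 307)
279^9 ≡ 35 (mod 307)
279^17 ≡ 33 (mod 307)
279^18 ≡ 304 (mod 307)
279^34 ≡ 168 (mod 307)
279^51 ≡ 18 (mod 307)
279^102 ≡ 17 (mod 307)
279^153 ≡ 306 (mod 307)
279^306 ≡ 1 (mod 307) ✓
Hence ord(279) = 306.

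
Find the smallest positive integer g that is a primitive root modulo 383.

5

φ(383) = 383 − 1 = 382 = 2 · 191.
g is a primitive root iff g^(382/q) ≢ 1 (mod 383) for each prime q ∈ {2, 191}.
g = 2: 2^191 ≡ 1 — hits 1, so not a primitive root.
g = 3: 3^191 ≡ 1 — hits 1, so not a primitive root.
g = 4: 4^191 ≡ 1 — hits 1, so not a primitive root.
g = 5: 5^191 ≡ 382; 5^2 ≡ 25 — none is 1, so 5 is a primitive root.
Hence the least primitive root of 383 is 5.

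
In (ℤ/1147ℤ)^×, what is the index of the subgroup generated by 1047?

36

ord(1047) | φ(1147) = φ(31·37) = (31−1)·(37−1) = 30·36 = 1080 = 2^3 · 3^3 · 5.
Divisors of 1080: 1, 2, 3, 4, 5, 6, 8, 9, 10, 12, 15, 18, 20, 24, 27, 30, 36, 40, 45, 54, 60, 72, 90, 108, 120, 135, 180, 216, 270, 360, 540, 1080.
Evaluate successive powers at the divisors of 1080:
1047^1 ≡ 1047 (mod 1147)
1047^2 ≡ 824 (mod 1147)
1047^3 ≡ 184 (mod 1147)
1047^4 ≡ 1099 (mod 1147)
1047^5 ≡ 212 (mod 1147)
1047^6 ≡ 593 (mod 1147)
1047^8 ≡ 10 (mod 1147)
1047^9 ≡ 147 (mod 1147)
1047^10 ≡ 211 (mod 1147)
1047^12 ≡ 667 (mod 1147)
1047^15 ≡ 1146 (mod 1147)
1047^18 ≡ 963 (mod 1147)
1047^20 ≡ 935 (mod 1147)
1047^24 ≡ 1000 (mod 1147)
1047^27 ≡ 480 (mod 1147)
1047^30 ≡ 1 (mod 1147) ✓
The order of 1047 is 30, so the subgroup it generates has 30 elements.
[(Z/1147Z)^× : ⟨1047⟩] = 1080/30 = 36.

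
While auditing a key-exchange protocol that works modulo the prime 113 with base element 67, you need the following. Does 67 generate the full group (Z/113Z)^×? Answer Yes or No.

φ(113) = 113 − 1 = 112 = 2^4 · 7.
Test 67^(112/q) mod 113 for each prime factor q of 112:
67^56 ≡ 112 (mod 113)  [q = 2: ≢ 1 ✓]
67^16 ≡ 106 (mod 113)  [q = 7: ≢ 1 ✓]
None equal 1, so ord_113(67) = 112: 67 is a primitive root.

Yes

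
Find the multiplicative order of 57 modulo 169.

52

The order of 57 must divide φ(169) = φ(13^2) = 13·(13−1) = 156 = 2^2 · 3 · 13.
Divisors of 156: 1, 2, 3, 4, 6, 12, 13, 26, 39, 52, 78, 156.
Check 57^d mod 169 for each divisor in increasing order:
57^1 ≡ 57
57^2 ≡ 38
57^3 ≡ 138
57^4 ≡ 92
57^6 ≡ 116
57^12 ≡ 105
57^13 ≡ 70
57^26 ≡ 168
57^39 ≡ 99
57^52 ≡ 1
So ord_169(57) = 52.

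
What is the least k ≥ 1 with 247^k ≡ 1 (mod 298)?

Since 247 ∈ (Z/298Z)^×, its order divides φ(298) = φ(2)·φ(149) = 1·148 = 148 = 2^2 · 37.
Divisors of 148: 1, 2, 4, 37, 74, 148.
Check 247^d mod 298 for each divisor in increasing order:
247^1 ≡ 247
247^2 ≡ 217
247^4 ≡ 5
247^37 ≡ 105
247^74 ≡ 297
247^148 ≡ 1
Hence ord(247) = 148.

148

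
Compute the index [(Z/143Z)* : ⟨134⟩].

4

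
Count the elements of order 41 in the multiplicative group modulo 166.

φ(166) = φ(2)·φ(83) = 1·82 = 82 = 2 · 41.
In a cyclic group of order 82, there are φ(d) elements of order d for each divisor d of 82, and zero for non-divisors.
41 | 82, and φ(41) = 41 − 1 = 40.

40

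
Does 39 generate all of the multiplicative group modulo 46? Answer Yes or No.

φ(46) = φ(2)·φ(23) = 1·22 = 22 = 2 · 11.
Test 39^(22/q) mod 46 for each prime factor q of 22:
39^11 ≡ 1 (mod 46)  [q = 2: ≡ 1 ✗]
39^2 ≡ 3 (mod 46)  [q = 11: ≢ 1 ✓]
39^11 ≡ 1 shows ord(39) | 11, strictly less than φ(46); not a primitive root.

No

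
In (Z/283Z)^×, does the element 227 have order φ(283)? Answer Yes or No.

φ(283) = 283 − 1 = 282 = 2 · 3 · 47.
It suffices to check that the order of 227 is not a proper divisor of 282: compute 227^(282/q) for q ∈ {2, 3, 47}.
227^141 ≡ 1 (mod 283)  [q = 2: ≡ 1 ✗]
227^94 ≡ 44 (mod 283)  [q = 3: ≢ 1 ✓]
227^6 ≡ 281 (mod 283)  [q = 47: ≢ 1 ✓]
The check at q = 2 fails, so 227 generates a proper subgroup.

No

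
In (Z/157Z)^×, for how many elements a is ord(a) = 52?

24

φ(157) = 157 − 1 = 156 = 2^2 · 3 · 13.
(Z/157Z)^× is cyclic (|G| = 156); a cyclic group of order m has exactly φ(d) elements of each order d | m, and none otherwise.
52 = 2^2 · 13 divides 156, and φ(52) = 24.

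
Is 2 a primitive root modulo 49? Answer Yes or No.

No

φ(49) = φ(7^2) = 7·(7−1) = 42 = 2 · 3 · 7.
An element g generates (Z/49Z)^× iff g^(42/q) ≢ 1 (mod 49) for each prime q ∈ {2, 3, 7}.
2^21 ≡ 1 (mod 49)  [q = 2: ≡ 1 ✗]
2^14 ≡ 18 (mod 49)  [q = 3: ≢ 1 ✓]
2^6 ≡ 15 (mod 49)  [q = 7: ≢ 1 ✓]
2^21 ≡ 1 shows ord(2) | 21, strictly less than φ(49); not a primitive root.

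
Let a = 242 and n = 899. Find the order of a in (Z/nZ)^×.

84

By Lagrange's theorem, ord_899(242) divides φ(899) = φ(29·31) = (29−1)·(31−1) = 28·30 = 840 = 2^3 · 3 · 5 · 7.
Divisors of 840: 1, 2, 3, 4, 5, 6, 7, 8, 10, 12, 14, 15, 20, 21, 24, 28, 30, 35, 40, 42, 56, 60, 70, 84, 105, 120, 140, 168, 210, 280, 420, 840.
Check 242^d mod 899 for each divisor in increasing order:
242^1 ≡ 242 (mod 899)
242^2 ≡ 129 (mod 899)
242^3 ≡ 652 (mod 899)
242^4 ≡ 459 (mod 899)
242^5 ≡ 501 (mod 899)
242^6 ≡ 776 (mod 899)
242^7 ≡ 800 (mod 899)
242^8 ≡ 315 (mod 899)
242^10 ≡ 180 (mod 899)
242^12 ≡ 745 (mod 899)
242^14 ≡ 811 (mod 899)
242^15 ≡ 280 (mod 899)
242^20 ≡ 36 (mod 899)
242^21 ≡ 621 (mod 899)
242^24 ≡ 342 (mod 899)
242^28 ≡ 552 (mod 899)
242^30 ≡ 187 (mod 899)
242^35 ≡ 191 (mod 899)
242^40 ≡ 397 (mod 899)
242^42 ≡ 869 (mod 899)
242^56 ≡ 842 (mod 899)
242^60 ≡ 807 (mod 899)
242^70 ≡ 521 (mod 899)
242^84 ≡ 1 (mod 899) ✓
Therefore the multiplicative order of 242 modulo 899 is 84.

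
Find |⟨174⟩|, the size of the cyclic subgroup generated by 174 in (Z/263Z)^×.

262

ord(174) | φ(263) = 263 − 1 = 262 = 2 · 131.
Divisors of 262: 1, 2, 131, 262.
Test each divisor d:
174^1 ≡ 174
174^2 ≡ 31
174^131 ≡ 262
174^262 ≡ 1
Hence ord(174) = 262.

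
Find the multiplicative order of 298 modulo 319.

28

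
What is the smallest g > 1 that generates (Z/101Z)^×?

φ(101) = 101 − 1 = 100 = 2^2 · 5^2.
g is a primitive root iff g^(100/q) ≢ 1 (mod 101) for each prime q ∈ {2, 5}.
g = 2: 2^50 ≡ 100; 2^20 ≡ 95 — none is 1, so 2 is a primitive root.
Hence the least primitive root of 101 is 2.

2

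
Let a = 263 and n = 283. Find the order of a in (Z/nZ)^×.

By Lagrange's theorem, ord_283(263) divides φ(283) = 283 − 1 = 282 = 2 · 3 · 47.
Divisors of 282: 1, 2, 3, 6, 47, 94, 141, 282.
Evaluate successive powers at the divisors of 282:
263^1 ≡ 263 (mod 283)
263^2 ≡ 117 (mod 283)
263^3 ≡ 207 (mod 283)
263^6 ≡ 116 (mod 283)
263^47 ≡ 238 (mod 283)
263^94 ≡ 44 (mod 283)
263^141 ≡ 1 (mod 283) ✓
Hence ord(263) = 141.

141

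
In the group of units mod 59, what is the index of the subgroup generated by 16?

Since 16 ∈ (Z/59Z)^×, its order divides φ(59) = 59 − 1 = 58 = 2 · 29.
Divisors of 58: 1, 2, 29, 58.
Compute 16^d (mod 59) for the divisors d until we hit 1:
16^1 ≡ 16 (mod 59)
16^2 ≡ 20 (mod 59)
16^29 ≡ 1 (mod 59) ✓
Thus |⟨16⟩| = ord(16) = 29.
[(Z/59Z)^× : ⟨16⟩] = 58/29 = 2.

2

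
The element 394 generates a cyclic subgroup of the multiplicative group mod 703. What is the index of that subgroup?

By Lagrange's theorem, ord_703(394) divides φ(703) = φ(19·37) = (19−1)·(37−1) = 18·36 = 648 = 2^3 · 3^4.
Divisors of 648: 1, 2, 3, 4, 6, 8, 9, 12, 18, 24, 27, 36, 54, 72, 81, 108, 162, 216, 324, 648.
Check 394^d mod 703 for each divisor in increasing order:
394^1 ≡ 394
394^2 ≡ 576
394^3 ≡ 578
394^4 ≡ 663
394^6 ≡ 159
394^8 ≡ 194
394^9 ≡ 512
394^12 ≡ 676
394^18 ≡ 628
394^24 ≡ 26
394^27 ≡ 265
394^36 ≡ 1
Thus |⟨394⟩| = ord(394) = 36.
The index is φ(703) / ord(394) = 648 / 36 = 18.

18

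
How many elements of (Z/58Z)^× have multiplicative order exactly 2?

1

φ(58) = φ(2)·φ(29) = 1·28 = 28 = 2^2 · 7.
Since (Z/58Z)^× is cyclic of order 28, the number of elements of order d is φ(d) when d | 28 and 0 otherwise.
2 | 28, and φ(2) = 2 − 1 = 1.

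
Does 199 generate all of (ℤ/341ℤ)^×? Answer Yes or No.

341 = 11 · 31 is a product of two distinct odd primes, so (Z/341Z)^× ≅ (Z/11Z)^× × (Z/31Z)^× is not cyclic.
No primitive root modulo 341 exists; in particular 199 is not one.

No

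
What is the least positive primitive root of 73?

φ(73) = 73 − 1 = 72 = 2^3 · 3^2.
Test candidates g = 2, 3, … against the prime factors q ∈ {2, 3} of φ(73): g is a generator iff g^(72/q) ≢ 1 for every such q.
g = 2: 2^36 ≡ 1 — hits 1, so not a primitive root.
g = 3: 3^36 ≡ 1 — hits 1, so not a primitive root.
g = 4: 4^36 ≡ 1 — hits 1, so not a primitive root.
g = 5: 5^36 ≡ 72; 5^24 ≡ 8 — none is 1, so 5 is a primitive root.
So 5 is the smallest generator of (Z/73Z)^×.

5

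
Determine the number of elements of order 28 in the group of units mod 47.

φ(47) = 47 − 1 = 46 = 2 · 23.
In a cyclic group of order 46, there are φ(d) elements of order d for each divisor d of 46, and zero for non-divisors.
28 does not divide 46, so no element of (Z/47Z)^× has order 28.

0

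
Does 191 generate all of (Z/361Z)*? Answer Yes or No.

No

φ(361) = φ(19^2) = 19·(19−1) = 342 = 2 · 3^2 · 19.
It suffices to check that the order of 191 is not a proper divisor of 342: compute 191^(342/q) for q ∈ {2, 3, 19}.
191^171 ≡ 1 (mod 361)  [q = 2: ≡ 1 ✗]
191^114 ≡ 1 (mod 361)  [q = 3: ≡ 1 ✗]
191^18 ≡ 172 (mod 361)  [q = 19: ≢ 1 ✓]
Since 191^171 ≡ 1, the order of 191 divides 171 < 342, so 191 is not a primitive root.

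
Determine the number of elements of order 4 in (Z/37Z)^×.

2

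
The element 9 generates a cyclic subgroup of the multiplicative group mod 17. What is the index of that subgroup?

2

By Lagrange's theorem, ord_17(9) divides φ(17) = 17 − 1 = 16 = 2^4.
Divisors of 16: 1, 2, 4, 8, 16.
Evaluate successive powers at the divisors of 16:
9^1 ≡ 9 (mod 17)
9^2 ≡ 13 (mod 17)
9^4 ≡ 16 (mod 17)
9^8 ≡ 1 (mod 17) ✓
So ord_17(9) = 8, hence |⟨9⟩| = 8.
The index is φ(17) / ord(9) = 16 / 8 = 2.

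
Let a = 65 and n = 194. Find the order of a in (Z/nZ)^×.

48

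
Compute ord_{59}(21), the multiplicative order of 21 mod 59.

ord(21) | φ(59) = 59 − 1 = 58 = 2 · 29.
Divisors of 58: 1, 2, 29, 58.
Evaluate successive powers at the divisors of 58:
21^1 ≡ 21 (mod 59)
21^2 ≡ 28 (mod 59)
21^29 ≡ 1 (mod 59) ✓
So ord_59(21) = 29.

29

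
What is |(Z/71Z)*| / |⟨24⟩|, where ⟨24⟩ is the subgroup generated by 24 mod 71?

2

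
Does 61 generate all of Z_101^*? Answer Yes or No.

Yes

φ(101) = 101 − 1 = 100 = 2^2 · 5^2.
It suffices to check that the order of 61 is not a proper divisor of 100: compute 61^(100/q) for q ∈ {2, 5}.
61^50 ≡ 100 (mod 101)  [q = 2: ≢ 1 ✓]
61^20 ≡ 36 (mod 101)  [q = 5: ≢ 1 ✓]
None equal 1, so ord_101(61) = 100: 61 is a primitive root.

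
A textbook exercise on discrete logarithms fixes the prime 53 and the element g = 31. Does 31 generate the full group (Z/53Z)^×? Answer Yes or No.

Yes

φ(53) = 53 − 1 = 52 = 2^2 · 13.
An element g generates (Z/53Z)^× iff g^(52/q) ≢ 1 (mod 53) for each prime q ∈ {2, 13}.
31^26 ≡ 52 (mod 53)  [q = 2: ≢ 1 ✓]
31^4 ≡ 49 (mod 53)  [q = 13: ≢ 1 ✓]
All checks pass, so 31 has order 52 and is a primitive root modulo 53.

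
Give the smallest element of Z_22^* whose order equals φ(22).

7

φ(22) = φ(2)·φ(11) = 1·10 = 10 = 2 · 5.
Test candidates g = 2, 3, … against the prime factors q ∈ {2, 5} of φ(22): g is a generator iff g^(10/q) ≢ 1 for every such q.
g = 2: gcd(2, 22) = 2 > 1, not a unit — skip.
g = 3: 3^5 ≡ 1 — hits 1, so not a primitive root.
g = 4: gcd(4, 22) = 2 > 1, not a unit — skip.
g = 5: 5^5 ≡ 1 — hits 1, so not a primitive root.
g = 6: gcd(6, 22) = 2 > 1, not a unit — skip.
g = 7: 7^5 ≡ 21; 7^2 ≡ 5 — none is 1, so 7 is a primitive root.
So 7 is the smallest generator of (Z/22Z)^×.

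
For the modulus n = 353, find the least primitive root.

φ(353) = 353 − 1 = 352 = 2^5 · 11.
g is a primitive root iff g^(352/q) ≢ 1 (mod 353) for each prime q ∈ {2, 11}.
g = 2: 2^176 ≡ 1 — hits 1, so not a primitive root.
g = 3: 3^176 ≡ 352; 3^32 ≡ 140 — none is 1, so 3 is a primitive root.
So 3 is the smallest generator of (Z/353Z)^×.

3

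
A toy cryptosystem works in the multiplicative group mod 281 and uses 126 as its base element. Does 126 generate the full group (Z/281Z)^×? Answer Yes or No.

φ(281) = 281 − 1 = 280 = 2^3 · 5 · 7.
Test 126^(280/q) mod 281 for each prime factor q of 280:
126^140 ≡ 1 (mod 281)  [q = 2: ≡ 1 ✗]
126^56 ≡ 153 (mod 281)  [q = 5: ≢ 1 ✓]
126^40 ≡ 109 (mod 281)  [q = 7: ≢ 1 ✓]
126^140 ≡ 1 shows ord(126) | 140, strictly less than φ(281); not a primitive root.

No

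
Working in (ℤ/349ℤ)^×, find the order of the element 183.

348

ord(183) | φ(349) = 349 − 1 = 348 = 2^2 · 3 · 29.
Divisors of 348: 1, 2, 3, 4, 6, 12, 29, 58, 87, 116, 174, 348.
Check 183^d mod 349 for each divisor in increasing order:
183^1 ≡ 183 (mod 349)
183^2 ≡ 334 (mod 349)
183^3 ≡ 47 (mod 349)
183^4 ≡ 225 (mod 349)
183^6 ≡ 115 (mod 349)
183^12 ≡ 312 (mod 349)
183^29 ≡ 189 (mod 349)
183^58 ≡ 123 (mod 349)
183^87 ≡ 213 (mod 349)
183^116 ≡ 122 (mod 349)
183^174 ≡ 348 (mod 349)
183^348 ≡ 1 (mod 349) ✓
So ord_349(183) = 348.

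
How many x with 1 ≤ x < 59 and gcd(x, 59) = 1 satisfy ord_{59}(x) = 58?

28

φ(59) = 59 − 1 = 58 = 2 · 29.
Since (Z/59Z)^× is cyclic of order 58, the number of elements of order d is φ(d) when d | 58 and 0 otherwise.
58 = 2 · 29 divides 58, and φ(58) = 28.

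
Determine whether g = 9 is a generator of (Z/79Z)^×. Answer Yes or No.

φ(79) = 79 − 1 = 78 = 2 · 3 · 13.
An element g generates (Z/79Z)^× iff g^(78/q) ≢ 1 (mod 79) for each prime q ∈ {2, 3, 13}.
9^39 ≡ 1 (mod 79)  [q = 2: ≡ 1 ✗]
9^26 ≡ 55 (mod 79)  [q = 3: ≢ 1 ✓]
9^6 ≡ 8 (mod 79)  [q = 13: ≢ 1 ✓]
9^39 ≡ 1 shows ord(9) | 39, strictly less than φ(79); not a primitive root.

No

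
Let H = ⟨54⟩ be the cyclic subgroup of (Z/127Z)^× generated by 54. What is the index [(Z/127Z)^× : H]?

ord(54) | φ(127) = 127 − 1 = 126 = 2 · 3^2 · 7.
Divisors of 126: 1, 2, 3, 6, 7, 9, 14, 18, 21, 42, 63, 126.
Test each divisor d:
54^1 ≡ 54 (mod 127)
54^2 ≡ 122 (mod 127)
54^3 ≡ 111 (mod 127)
54^6 ≡ 2 (mod 127)
54^7 ≡ 108 (mod 127)
54^9 ≡ 95 (mod 127)
54^14 ≡ 107 (mod 127)
54^18 ≡ 8 (mod 127)
54^21 ≡ 126 (mod 127)
54^42 ≡ 1 (mod 127) ✓
Thus |⟨54⟩| = ord(54) = 42.
The index is φ(127) / ord(54) = 126 / 42 = 3.

3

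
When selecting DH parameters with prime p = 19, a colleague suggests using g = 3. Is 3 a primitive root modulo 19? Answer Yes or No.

Yes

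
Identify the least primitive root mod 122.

φ(122) = φ(2)·φ(61) = 1·60 = 60 = 2^2 · 3 · 5.
g is a primitive root iff g^(60/q) ≢ 1 (mod 122) for each prime q ∈ {2, 3, 5}.
g = 2: gcd(2, 122) = 2 > 1, not a unit — skip.
g = 3: 3^30 ≡ 1 — hits 1, so not a primitive root.
g = 4: gcd(4, 122) = 2 > 1, not a unit — skip.
g = 5: 5^30 ≡ 1 — hits 1, so not a primitive root.
g = 6: gcd(6, 122) = 2 > 1, not a unit — skip.
g = 7: 7^30 ≡ 121; 7^20 ≡ 47; 7^12 ≡ 95 — none is 1, so 7 is a primitive root.
So 7 is the smallest generator of (Z/122Z)^×.

7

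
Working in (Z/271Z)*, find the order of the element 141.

The order of 141 must divide φ(271) = 271 − 1 = 270 = 2 · 3^3 · 5.
Divisors of 270: 1, 2, 3, 5, 6, 9, 10, 15, 18, 27, 30, 45, 54, 90, 135, 270.
Check 141^d mod 271 for each divisor in increasing order:
141^1 ≡ 141
141^2 ≡ 98
141^3 ≡ 268
141^5 ≡ 248
141^6 ≡ 9
141^9 ≡ 244
141^10 ≡ 258
141^15 ≡ 28
141^18 ≡ 187
141^27 ≡ 100
141^30 ≡ 242
141^45 ≡ 1
Hence ord(141) = 45.

45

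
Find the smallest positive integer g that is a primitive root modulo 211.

2

φ(211) = 211 − 1 = 210 = 2 · 3 · 5 · 7.
Test candidates g = 2, 3, … against the prime factors q ∈ {2, 3, 5, 7} of φ(211): g is a generator iff g^(210/q) ≢ 1 for every such q.
g = 2: 2^105 ≡ 210; 2^70 ≡ 196; 2^42 ≡ 107; 2^30 ≡ 171 — none is 1, so 2 is a primitive root.
Hence the least primitive root of 211 is 2.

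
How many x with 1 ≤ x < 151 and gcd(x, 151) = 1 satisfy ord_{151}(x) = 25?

20

φ(151) = 151 − 1 = 150 = 2 · 3 · 5^2.
(Z/151Z)^× is cyclic (|G| = 150); a cyclic group of order m has exactly φ(d) elements of each order d | m, and none otherwise.
25 = 5^2 divides 150, and φ(25) = 20.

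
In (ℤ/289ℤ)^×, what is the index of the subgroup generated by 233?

The order of 233 must divide φ(289) = φ(17^2) = 17·(17−1) = 272 = 2^4 · 17.
Divisors of 272: 1, 2, 4, 8, 16, 17, 34, 68, 136, 272.
Test each divisor d:
233^1 ≡ 233 (mod 289)
233^2 ≡ 246 (mod 289)
233^4 ≡ 115 (mod 289)
233^8 ≡ 220 (mod 289)
233^16 ≡ 137 (mod 289)
233^17 ≡ 131 (mod 289)
233^34 ≡ 110 (mod 289)
233^68 ≡ 251 (mod 289)
233^136 ≡ 288 (mod 289)
233^272 ≡ 1 (mod 289) ✓
So ord_289(233) = 272, hence |⟨233⟩| = 272.
[(Z/289Z)^× : ⟨233⟩] = 272/272 = 1.

1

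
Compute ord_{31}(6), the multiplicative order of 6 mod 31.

By Lagrange's theorem, ord_31(6) divides φ(31) = 31 − 1 = 30 = 2 · 3 · 5.
Divisors of 30: 1, 2, 3, 5, 6, 10, 15, 30.
Test each divisor d:
6^1 ≡ 6
6^2 ≡ 5
6^3 ≡ 30
6^5 ≡ 26
6^6 ≡ 1
The smallest such exponent is 6, so the order of 6 is 6.

6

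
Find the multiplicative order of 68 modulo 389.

Since 68 ∈ (Z/389Z)^×, its order divides φ(389) = 389 − 1 = 388 = 2^2 · 97.
Divisors of 388: 1, 2, 4, 97, 194, 388.
Check 68^d mod 389 for each divisor in increasing order:
68^1 ≡ 68
68^2 ≡ 345
68^4 ≡ 380
68^97 ≡ 388
68^194 ≡ 1
So ord_389(68) = 194.

194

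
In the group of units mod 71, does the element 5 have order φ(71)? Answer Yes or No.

No

φ(71) = 71 − 1 = 70 = 2 · 5 · 7.
Test 5^(70/q) mod 71 for each prime factor q of 70:
5^35 ≡ 1 (mod 71)  [q = 2: ≡ 1 ✗]
5^14 ≡ 57 (mod 71)  [q = 5: ≢ 1 ✓]
5^10 ≡ 1 (mod 71)  [q = 7: ≡ 1 ✗]
The check at q = 2 fails, so 5 generates a proper subgroup.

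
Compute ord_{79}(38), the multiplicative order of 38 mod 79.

13

The order of 38 must divide φ(79) = 79 − 1 = 78 = 2 · 3 · 13.
Divisors of 78: 1, 2, 3, 6, 13, 26, 39, 78.
Evaluate successive powers at the divisors of 78:
38^1 ≡ 38 (mod 79)
38^2 ≡ 22 (mod 79)
38^3 ≡ 46 (mod 79)
38^6 ≡ 62 (mod 79)
38^13 ≡ 1 (mod 79) ✓
So ord_79(38) = 13.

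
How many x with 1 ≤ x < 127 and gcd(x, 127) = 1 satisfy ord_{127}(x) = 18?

6

φ(127) = 127 − 1 = 126 = 2 · 3^2 · 7.
Since (Z/127Z)^× is cyclic of order 126, the number of elements of order d is φ(d) when d | 126 and 0 otherwise.
18 = 2 · 3^2 divides 126, and φ(18) = 6.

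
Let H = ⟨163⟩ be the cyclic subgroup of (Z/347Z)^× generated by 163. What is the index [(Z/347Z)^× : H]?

1

ord(163) | φ(347) = 347 − 1 = 346 = 2 · 173.
Divisors of 346: 1, 2, 173, 346.
Check 163^d mod 347 for each divisor in increasing order:
163^1 ≡ 163 (mod 347)
163^2 ≡ 197 (mod 347)
163^173 ≡ 346 (mod 347)
163^346 ≡ 1 (mod 347) ✓
The order of 163 is 346, so the subgroup it generates has 346 elements.
Index = |(Z/347Z)^×| / |⟨163⟩| = 346 / 346 = 1.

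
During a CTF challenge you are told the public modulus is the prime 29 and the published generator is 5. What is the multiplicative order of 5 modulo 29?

14

ord(5) | φ(29) = 29 − 1 = 28 = 2^2 · 7.
Divisors of 28: 1, 2, 4, 7, 14, 28.
Compute 5^d (mod 29) for the divisors d until we hit 1:
5^1 ≡ 5 (mod 29)
5^2 ≡ 25 (mod 29)
5^4 ≡ 16 (mod 29)
5^7 ≡ 28 (mod 29)
5^14 ≡ 1 (mod 29) ✓
Hence ord(5) = 14.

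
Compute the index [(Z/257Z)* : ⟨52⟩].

2

By Lagrange's theorem, ord_257(52) divides φ(257) = 257 − 1 = 256 = 2^8.
Divisors of 256: 1, 2, 4, 8, 16, 32, 64, 128, 256.
Test each divisor d:
52^1 ≡ 52 (mod 257)
52^2 ≡ 134 (mod 257)
52^4 ≡ 223 (mod 257)
52^8 ≡ 128 (mod 257)
52^16 ≡ 193 (mod 257)
52^32 ≡ 241 (mod 257)
52^64 ≡ 256 (mod 257)
52^128 ≡ 1 (mod 257) ✓
So ord_257(52) = 128, hence |⟨52⟩| = 128.
The index is φ(257) / ord(52) = 256 / 128 = 2.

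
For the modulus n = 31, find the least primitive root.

3

φ(31) = 31 − 1 = 30 = 2 · 3 · 5.
Test candidates g = 2, 3, … against the prime factors q ∈ {2, 3, 5} of φ(31): g is a generator iff g^(30/q) ≢ 1 for every such q.
g = 2: 2^15 ≡ 1 — hits 1, so not a primitive root.
g = 3: 3^15 ≡ 30; 3^10 ≡ 25; 3^6 ≡ 16 — none is 1, so 3 is a primitive root.
So 3 is the smallest generator of (Z/31Z)^×.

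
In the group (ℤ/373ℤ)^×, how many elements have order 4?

2

φ(373) = 373 − 1 = 372 = 2^2 · 3 · 31.
Since (Z/373Z)^× is cyclic of order 372, the number of elements of order d is φ(d) when d | 372 and 0 otherwise.
4 = 2^2 divides 372, and φ(4) = 2.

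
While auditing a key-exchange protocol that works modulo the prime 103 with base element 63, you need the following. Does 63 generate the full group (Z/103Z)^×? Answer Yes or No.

φ(103) = 103 − 1 = 102 = 2 · 3 · 17.
63 is a primitive root mod 103 iff 63^(φ(103)/q) ≢ 1 for every prime q | φ(103), i.e. q ∈ {2, 3, 17}.
63^51 ≡ 1 (mod 103)  [q = 2: ≡ 1 ✗]
63^34 ≡ 56 (mod 103)  [q = 3: ≢ 1 ✓]
63^6 ≡ 30 (mod 103)  [q = 17: ≢ 1 ✓]
The check at q = 2 fails, so 63 generates a proper subgroup.

No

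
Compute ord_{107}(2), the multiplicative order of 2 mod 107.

106

ord(2) | φ(107) = 107 − 1 = 106 = 2 · 53.
Divisors of 106: 1, 2, 53, 106.
Evaluate successive powers at the divisors of 106:
2^1 ≡ 2 (mod 107)
2^2 ≡ 4 (mod 107)
2^53 ≡ 106 (mod 107)
2^106 ≡ 1 (mod 107) ✓
Hence ord(2) = 106.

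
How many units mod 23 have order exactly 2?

1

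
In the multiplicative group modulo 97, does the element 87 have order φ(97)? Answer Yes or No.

Yes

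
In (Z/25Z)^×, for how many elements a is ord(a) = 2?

φ(25) = φ(5^2) = 5·(5−1) = 20 = 2^2 · 5.
(Z/25Z)^× is cyclic (|G| = 20); a cyclic group of order m has exactly φ(d) elements of each order d | m, and none otherwise.
2 | 20, and φ(2) = 2 − 1 = 1.

1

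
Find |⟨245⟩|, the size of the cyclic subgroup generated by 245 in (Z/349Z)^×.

87

Since 245 ∈ (Z/349Z)^×, its order divides φ(349) = 349 − 1 = 348 = 2^2 · 3 · 29.
Divisors of 348: 1, 2, 3, 4, 6, 12, 29, 58, 87, 116, 174, 348.
Evaluate successive powers at the divisors of 348:
245^1 ≡ 245 (mod 349)
245^2 ≡ 346 (mod 349)
245^3 ≡ 312 (mod 349)
245^4 ≡ 9 (mod 349)
245^6 ≡ 322 (mod 349)
245^12 ≡ 31 (mod 349)
245^29 ≡ 226 (mod 349)
245^58 ≡ 122 (mod 349)
245^87 ≡ 1 (mod 349) ✓
Therefore the multiplicative order of 245 modulo 349 is 87.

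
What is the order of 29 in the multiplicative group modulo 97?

The order of 29 must divide φ(97) = 97 − 1 = 96 = 2^5 · 3.
Divisors of 96: 1, 2, 3, 4, 6, 8, 12, 16, 24, 32, 48, 96.
Test each divisor d:
29^1 ≡ 29 (mod 97)
29^2 ≡ 65 (mod 97)
29^3 ≡ 42 (mod 97)
29^4 ≡ 54 (mod 97)
29^6 ≡ 18 (mod 97)
29^8 ≡ 6 (mod 97)
29^12 ≡ 33 (mod 97)
29^16 ≡ 36 (mod 97)
29^24 ≡ 22 (mod 97)
29^32 ≡ 35 (mod 97)
29^48 ≡ 96 (mod 97)
29^96 ≡ 1 (mod 97) ✓
Hence ord(29) = 96.

96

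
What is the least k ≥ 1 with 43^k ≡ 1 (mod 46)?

Since 43 ∈ (Z/46Z)^×, its order divides φ(46) = φ(2)·φ(23) = 1·22 = 22 = 2 · 11.
Divisors of 22: 1, 2, 11, 22.
Evaluate successive powers at the divisors of 22:
43^1 ≡ 43 (mod 46)
43^2 ≡ 9 (mod 46)
43^11 ≡ 45 (mod 46)
43^22 ≡ 1 (mod 46) ✓
The smallest such exponent is 22, so the order of 43 is 22.

22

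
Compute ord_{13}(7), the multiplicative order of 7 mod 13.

12

By Lagrange's theorem, ord_13(7) divides φ(13) = 13 − 1 = 12 = 2^2 · 3.
Divisors of 12: 1, 2, 3, 4, 6, 12.
Test each divisor d:
7^1 ≡ 7 (mod 13)
7^2 ≡ 10 (mod 13)
7^3 ≡ 5 (mod 13)
7^4 ≡ 9 (mod 13)
7^6 ≡ 12 (mod 13)
7^12 ≡ 1 (mod 13) ✓
Therefore the multiplicative order of 7 modulo 13 is 12.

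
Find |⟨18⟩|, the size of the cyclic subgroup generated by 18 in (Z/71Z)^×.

By Lagrange's theorem, ord_71(18) divides φ(71) = 71 − 1 = 70 = 2 · 5 · 7.
Divisors of 70: 1, 2, 5, 7, 10, 14, 35, 70.
Evaluate successive powers at the divisors of 70:
18^1 ≡ 18 (mod 71)
18^2 ≡ 40 (mod 71)
18^5 ≡ 45 (mod 71)
18^7 ≡ 25 (mod 71)
18^10 ≡ 37 (mod 71)
18^14 ≡ 57 (mod 71)
18^35 ≡ 1 (mod 71) ✓
Therefore the multiplicative order of 18 modulo 71 is 35.

35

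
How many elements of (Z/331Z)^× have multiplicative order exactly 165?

80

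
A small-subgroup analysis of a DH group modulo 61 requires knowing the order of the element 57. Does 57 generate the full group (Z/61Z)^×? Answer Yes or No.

No

φ(61) = 61 − 1 = 60 = 2^2 · 3 · 5.
An element g generates (Z/61Z)^× iff g^(60/q) ≢ 1 (mod 61) for each prime q ∈ {2, 3, 5}.
57^30 ≡ 1 (mod 61)  [q = 2: ≡ 1 ✗]
57^20 ≡ 13 (mod 61)  [q = 3: ≢ 1 ✓]
57^12 ≡ 20 (mod 61)  [q = 5: ≢ 1 ✓]
The check at q = 2 fails, so 57 generates a proper subgroup.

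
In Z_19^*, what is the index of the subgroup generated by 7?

6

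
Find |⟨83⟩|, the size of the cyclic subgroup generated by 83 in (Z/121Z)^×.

110

ord(83) | φ(121) = φ(11^2) = 11·(11−1) = 110 = 2 · 5 · 11.
Divisors of 110: 1, 2, 5, 10, 11, 22, 55, 110.
Compute 83^d (mod 121) for the divisors d until we hit 1:
83^1 ≡ 83 (mod 121)
83^2 ≡ 113 (mod 121)
83^5 ≡ 109 (mod 121)
83^10 ≡ 23 (mod 121)
83^11 ≡ 94 (mod 121)
83^22 ≡ 3 (mod 121)
83^55 ≡ 120 (mod 121)
83^110 ≡ 1 (mod 121) ✓
The smallest such exponent is 110, so the order of 83 is 110.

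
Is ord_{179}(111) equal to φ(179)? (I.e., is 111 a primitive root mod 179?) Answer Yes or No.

Yes

φ(179) = 179 − 1 = 178 = 2 · 89.
An element g generates (Z/179Z)^× iff g^(178/q) ≢ 1 (mod 179) for each prime q ∈ {2, 89}.
111^89 ≡ 178 (mod 179)  [q = 2: ≢ 1 ✓]
111^2 ≡ 149 (mod 179)  [q = 89: ≢ 1 ✓]
All checks pass, so 111 has order 178 and is a primitive root modulo 179.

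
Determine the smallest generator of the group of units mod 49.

φ(49) = φ(7^2) = 7·(7−1) = 42 = 2 · 3 · 7.
g is a primitive root iff g^(42/q) ≢ 1 (mod 49) for each prime q ∈ {2, 3, 7}.
g = 2: 2^21 ≡ 1 — hits 1, so not a primitive root.
g = 3: 3^21 ≡ 48; 3^14 ≡ 30; 3^6 ≡ 43 — none is 1, so 3 is a primitive root.
Hence the least primitive root of 49 is 3.

3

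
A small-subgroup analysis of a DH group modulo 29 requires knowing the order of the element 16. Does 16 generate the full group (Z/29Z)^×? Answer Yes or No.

No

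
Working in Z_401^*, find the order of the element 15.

400

Since 15 ∈ (Z/401Z)^×, its order divides φ(401) = 401 − 1 = 400 = 2^4 · 5^2.
Divisors of 400: 1, 2, 4, 5, 8, 10, 16, 20, 25, 40, 50, 80, 100, 200, 400.
Evaluate successive powers at the divisors of 400:
15^1 ≡ 15
15^2 ≡ 225
15^4 ≡ 99
15^5 ≡ 282
15^8 ≡ 177
15^10 ≡ 126
15^16 ≡ 51
15^20 ≡ 237
15^25 ≡ 268
15^40 ≡ 29
15^50 ≡ 45
15^80 ≡ 39
15^100 ≡ 20
15^200 ≡ 400
15^400 ≡ 1
So ord_401(15) = 400.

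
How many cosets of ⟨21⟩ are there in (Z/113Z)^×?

1

Since 21 ∈ (Z/113Z)^×, its order divides φ(113) = 113 − 1 = 112 = 2^4 · 7.
Divisors of 112: 1, 2, 4, 7, 8, 14, 16, 28, 56, 112.
Test each divisor d:
21^1 ≡ 21
21^2 ≡ 102
21^4 ≡ 8
21^7 ≡ 73
21^8 ≡ 64
21^14 ≡ 18
21^16 ≡ 28
21^28 ≡ 98
21^56 ≡ 112
21^112 ≡ 1
Thus |⟨21⟩| = ord(21) = 112.
[(Z/113Z)^× : ⟨21⟩] = 112/112 = 1.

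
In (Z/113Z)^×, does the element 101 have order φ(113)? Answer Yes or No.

Yes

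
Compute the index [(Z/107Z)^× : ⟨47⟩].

2

By Lagrange's theorem, ord_107(47) divides φ(107) = 107 − 1 = 106 = 2 · 53.
Divisors of 106: 1, 2, 53, 106.
Compute 47^d (mod 107) for the divisors d until we hit 1:
47^1 ≡ 47
47^2 ≡ 69
47^53 ≡ 1
The order of 47 is 53, so the subgroup it generates has 53 elements.
Index = |(Z/107Z)^×| / |⟨47⟩| = 106 / 53 = 2.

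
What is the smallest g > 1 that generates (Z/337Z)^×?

φ(337) = 337 − 1 = 336 = 2^4 · 3 · 7.
Test candidates g = 2, 3, … against the prime factors q ∈ {2, 3, 7} of φ(337): g is a generator iff g^(336/q) ≢ 1 for every such q.
g = 2: 2^168 ≡ 1 — hits 1, so not a primitive root.
g = 3: 3^168 ≡ 1 — hits 1, so not a primitive root.
g = 4: 4^168 ≡ 1 — hits 1, so not a primitive root.
g = 5: 5^168 ≡ 336; 5^112 ≡ 1 — hits 1, so not a primitive root.
g = 6: 6^168 ≡ 1 — hits 1, so not a primitive root.
g = 7: 7^168 ≡ 1 — hits 1, so not a primitive root.
g = 8: 8^168 ≡ 1 — hits 1, so not a primitive root.
g = 9: 9^168 ≡ 1 — hits 1, so not a primitive root.
g = 10: 10^168 ≡ 336; 10^112 ≡ 128; 10^48 ≡ 175 — none is 1, so 10 is a primitive root.
Hence the least primitive root of 337 is 10.

10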